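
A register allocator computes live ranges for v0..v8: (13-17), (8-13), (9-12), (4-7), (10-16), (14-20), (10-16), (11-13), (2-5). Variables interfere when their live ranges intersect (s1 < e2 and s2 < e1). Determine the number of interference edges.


Check all pairs for overlapping intervals.
Two intervals (s1,e1) and (s2,e2) overlap if s1 < e2 and s2 < e1.
v0 (13-17) vs v1..v8: overlaps v4, v5, v6 -> 3
v1 (8-13) vs v2..v8: overlaps v2, v4, v6, v7 -> 4
v2 (9-12) vs v3..v8: overlaps v4, v6, v7 -> 3
v3 (4-7) vs v4..v8: overlaps v8 -> 1
v4 (10-16) vs v5..v8: overlaps v5, v6, v7 -> 3
v5 (14-20) vs v6..v8: overlaps v6 -> 1
v6 (10-16) vs v7..v8: overlaps v7 -> 1
v7 (11-13) vs v8: overlaps none -> 0
Total overlapping pairs = 3 + 4 + 3 + 1 + 3 + 1 + 1 + 0 = 16

16


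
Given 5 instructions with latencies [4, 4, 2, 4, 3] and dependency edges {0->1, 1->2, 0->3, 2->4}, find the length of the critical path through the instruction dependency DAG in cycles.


Compute longest path through dependency graph: dist(Ik) = max over predecessors of dist + latency(Ik).
dist(I0) = latency 4 = 4
dist(I1) = dist(I0) + 4 = 4 + 4 = 8
dist(I2) = dist(I1) + 2 = 8 + 2 = 10
dist(I3) = dist(I0) + 4 = 4 + 4 = 8
dist(I4) = dist(I2) + 3 = 10 + 3 = 13
Critical path = max dist = 13

13


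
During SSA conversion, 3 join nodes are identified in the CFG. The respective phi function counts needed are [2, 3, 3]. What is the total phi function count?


Total phi functions = sum of phi functions at each join node
= 2 + 3 + 3 = 8

8


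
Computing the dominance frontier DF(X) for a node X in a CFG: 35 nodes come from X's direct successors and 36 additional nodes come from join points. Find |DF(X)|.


DF(X) = direct successor contributions + join point contributions
= 35 + 36 = 71

71


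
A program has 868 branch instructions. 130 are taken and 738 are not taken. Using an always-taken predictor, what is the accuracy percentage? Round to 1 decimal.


Predictor: always-taken
Correct predictions = 130
Accuracy = 130 / 868 * 100 = 15.0%

15.0


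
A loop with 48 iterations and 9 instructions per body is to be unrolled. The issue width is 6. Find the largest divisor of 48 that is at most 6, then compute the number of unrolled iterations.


Largest divisor of 48 <= 6 is 6
New iterations = 48 / 6 = 8

8


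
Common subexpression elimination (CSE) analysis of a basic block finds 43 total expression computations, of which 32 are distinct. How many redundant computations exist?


CSE count = total expressions - unique expressions
= 43 - 32 = 11

11


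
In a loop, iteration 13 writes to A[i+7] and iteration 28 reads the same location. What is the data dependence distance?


Distance = read iteration - write iteration
= 28 - 13 = 15

15


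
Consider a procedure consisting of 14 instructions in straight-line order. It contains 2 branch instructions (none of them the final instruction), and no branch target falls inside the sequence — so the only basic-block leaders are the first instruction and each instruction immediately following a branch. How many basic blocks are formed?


With no in-sequence branch targets, the leaders are the first instruction plus the instruction after each branch.
Number of basic blocks = branches + 1
= 2 + 1 = 3

3


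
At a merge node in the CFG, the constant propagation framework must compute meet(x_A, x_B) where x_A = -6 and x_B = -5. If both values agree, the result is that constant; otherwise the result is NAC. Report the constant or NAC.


Meet operation: if both paths give the same constant, result is that constant; if they differ, result is NAC (not-a-constant).
Path A: -6, Path B: -5 -> differ
Result: not-a-constant -> NAC

NAC


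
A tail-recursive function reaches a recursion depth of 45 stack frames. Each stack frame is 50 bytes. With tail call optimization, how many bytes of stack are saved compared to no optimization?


Without TCO: 45 * 50 = 2250 bytes
With TCO: reuse 1 frame = 50 bytes
Savings = 2250 - 50 = 2200

2200


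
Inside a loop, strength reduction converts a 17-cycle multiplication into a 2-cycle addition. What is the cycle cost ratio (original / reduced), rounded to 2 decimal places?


Ratio = mult_cost / add_cost = 17 / 2 = 8.5

8.5


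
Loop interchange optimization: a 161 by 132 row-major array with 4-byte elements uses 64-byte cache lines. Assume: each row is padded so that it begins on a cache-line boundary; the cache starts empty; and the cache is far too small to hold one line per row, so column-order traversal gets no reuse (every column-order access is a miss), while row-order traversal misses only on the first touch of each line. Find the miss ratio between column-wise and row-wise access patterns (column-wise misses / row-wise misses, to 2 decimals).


Each row occupies 132 * 4 = 528 bytes and starts on a line boundary, so it spans ceil(528 / 64) = 9 cache lines.
Row-major traversal misses (one per line touched): 161 * ceil(132 * 4 / 64) = 1449
Column-major traversal misses (no reuse, every access misses): 161 * 132 = 21252
Ratio = 21252 / 1449 = 14.67

14.67


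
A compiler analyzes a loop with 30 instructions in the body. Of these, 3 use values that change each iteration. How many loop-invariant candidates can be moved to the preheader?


Invariant candidates = total - loop-dependent
= 30 - 3 = 27

27


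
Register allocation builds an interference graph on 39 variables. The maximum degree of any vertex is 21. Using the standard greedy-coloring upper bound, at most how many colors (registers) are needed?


Greedy coloring never needs more than (max_degree + 1) colors: when coloring a vertex, at most max_degree neighbors are already colored.
Upper bound = 21 + 1 = 22

22


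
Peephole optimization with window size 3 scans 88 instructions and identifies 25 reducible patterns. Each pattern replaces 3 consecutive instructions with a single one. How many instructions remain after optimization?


Each match removes 2 instructions.
Total removed = 25 * 2 = 50
Remaining = 88 - 50 = 38

38


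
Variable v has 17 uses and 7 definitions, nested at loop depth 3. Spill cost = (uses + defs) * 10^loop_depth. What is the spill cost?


uses + defs = 17 + 7 = 24
10^3 = 1000
Spill cost = 24 * 1000 = 24000

24000


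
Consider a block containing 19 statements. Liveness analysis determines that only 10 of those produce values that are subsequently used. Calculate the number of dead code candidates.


Dead code = total statements - live definitions
= 19 - 10 = 9

9


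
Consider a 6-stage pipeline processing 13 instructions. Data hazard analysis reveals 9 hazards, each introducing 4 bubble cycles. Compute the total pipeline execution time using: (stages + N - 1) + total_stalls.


Base cycles = 6 + 13 - 1 = 18
Total stalls = 9 * 4 = 36
Total = 18 + 36 = 54

54


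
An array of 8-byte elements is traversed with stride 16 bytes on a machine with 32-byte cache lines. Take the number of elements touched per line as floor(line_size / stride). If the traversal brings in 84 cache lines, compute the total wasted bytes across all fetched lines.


Elements per line = floor(32 / 16) = 2
Bytes used per line = 2 * 8 = 16
Wasted per line = 32 - 16 = 16
Total wasted = 16 * 84 = 1344

1344


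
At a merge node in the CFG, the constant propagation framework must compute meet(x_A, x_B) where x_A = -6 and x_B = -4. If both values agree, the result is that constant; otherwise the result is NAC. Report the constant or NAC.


Meet operation: if both paths give the same constant, result is that constant; if they differ, result is NAC (not-a-constant).
Path A: -6, Path B: -4 -> differ
Result: not-a-constant -> NAC

NAC


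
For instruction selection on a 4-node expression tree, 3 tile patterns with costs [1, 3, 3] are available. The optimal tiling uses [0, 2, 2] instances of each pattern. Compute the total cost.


Total cost = sum(count_i * cost_i)
= 0*1 + 2*3 + 2*3
= 12

12


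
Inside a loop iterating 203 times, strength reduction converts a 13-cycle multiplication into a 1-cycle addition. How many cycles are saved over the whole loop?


Per-iteration saving = 13 - 1 = 12
Total saved = 203 * 12 = 2436

2436


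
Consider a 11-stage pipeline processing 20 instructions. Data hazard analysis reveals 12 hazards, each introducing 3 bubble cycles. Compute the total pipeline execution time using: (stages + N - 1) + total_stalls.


Base cycles = 11 + 20 - 1 = 30
Total stalls = 12 * 3 = 36
Total = 30 + 36 = 66

66


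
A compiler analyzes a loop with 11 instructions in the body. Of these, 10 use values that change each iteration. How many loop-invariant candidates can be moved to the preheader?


Invariant candidates = total - loop-dependent
= 11 - 10 = 1

1


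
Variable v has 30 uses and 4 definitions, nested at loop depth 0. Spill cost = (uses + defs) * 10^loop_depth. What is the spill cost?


uses + defs = 30 + 4 = 34
10^0 = 1
Spill cost = 34 * 1 = 34

34


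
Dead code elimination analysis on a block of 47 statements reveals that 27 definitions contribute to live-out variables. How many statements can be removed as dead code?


Dead code = total statements - live definitions
= 47 - 27 = 20

20


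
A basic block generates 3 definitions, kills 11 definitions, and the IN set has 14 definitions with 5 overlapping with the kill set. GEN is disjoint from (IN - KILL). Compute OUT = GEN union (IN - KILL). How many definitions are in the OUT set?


IN - KILL: 14 - 5 = 9 surviving definitions
OUT = GEN + surviving = 3 + 9 = 12

12


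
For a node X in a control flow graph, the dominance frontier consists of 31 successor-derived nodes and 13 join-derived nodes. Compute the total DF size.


DF(X) = direct successor contributions + join point contributions
= 31 + 13 = 44

44


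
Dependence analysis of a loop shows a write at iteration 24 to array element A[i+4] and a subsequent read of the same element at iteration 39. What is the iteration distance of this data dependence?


Distance = read iteration - write iteration
= 39 - 24 = 15

15


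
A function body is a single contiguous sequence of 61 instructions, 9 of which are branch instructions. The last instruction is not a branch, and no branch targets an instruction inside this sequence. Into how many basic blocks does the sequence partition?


With no in-sequence branch targets, the leaders are the first instruction plus the instruction after each branch.
Number of basic blocks = branches + 1
= 9 + 1 = 10

10


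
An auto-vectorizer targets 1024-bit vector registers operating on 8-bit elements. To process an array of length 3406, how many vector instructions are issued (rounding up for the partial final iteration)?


Width = 1024 / 8 = 128 elements per vector op
Iterations = ceil(3406 / 128) = 27

27


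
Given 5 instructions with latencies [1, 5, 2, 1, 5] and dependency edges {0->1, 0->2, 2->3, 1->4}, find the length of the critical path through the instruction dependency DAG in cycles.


Compute longest path through dependency graph: dist(Ik) = max over predecessors of dist + latency(Ik).
dist(I0) = latency 1 = 1
dist(I1) = dist(I0) + 5 = 1 + 5 = 6
dist(I2) = dist(I0) + 2 = 1 + 2 = 3
dist(I3) = dist(I2) + 1 = 3 + 1 = 4
dist(I4) = dist(I1) + 5 = 6 + 5 = 11
Critical path = max dist = 11

11


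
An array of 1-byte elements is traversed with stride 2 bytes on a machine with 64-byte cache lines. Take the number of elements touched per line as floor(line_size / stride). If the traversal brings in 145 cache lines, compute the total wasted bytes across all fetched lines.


Elements per line = floor(64 / 2) = 32
Bytes used per line = 32 * 1 = 32
Wasted per line = 64 - 32 = 32
Total wasted = 32 * 145 = 4640

4640


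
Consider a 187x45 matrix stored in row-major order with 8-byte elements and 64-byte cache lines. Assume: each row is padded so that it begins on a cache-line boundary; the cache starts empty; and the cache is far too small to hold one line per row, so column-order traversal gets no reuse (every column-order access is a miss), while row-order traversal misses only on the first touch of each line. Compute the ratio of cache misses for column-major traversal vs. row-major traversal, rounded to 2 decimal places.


Each row occupies 45 * 8 = 360 bytes and starts on a line boundary, so it spans ceil(360 / 64) = 6 cache lines.
Row-major traversal misses (one per line touched): 187 * ceil(45 * 8 / 64) = 1122
Column-major traversal misses (no reuse, every access misses): 187 * 45 = 8415
Ratio = 8415 / 1122 = 7.5

7.5


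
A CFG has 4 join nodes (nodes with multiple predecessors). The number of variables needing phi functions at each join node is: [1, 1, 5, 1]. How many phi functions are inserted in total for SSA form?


Total phi functions = sum of phi functions at each join node
= 1 + 1 + 5 + 1 = 8

8


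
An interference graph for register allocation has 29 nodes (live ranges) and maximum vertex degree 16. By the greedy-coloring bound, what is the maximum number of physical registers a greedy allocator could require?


Greedy coloring never needs more than (max_degree + 1) colors: when coloring a vertex, at most max_degree neighbors are already colored.
Upper bound = 16 + 1 = 17

17


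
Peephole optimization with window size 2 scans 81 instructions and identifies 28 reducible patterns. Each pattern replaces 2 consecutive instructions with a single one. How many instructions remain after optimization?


Each match removes 1 instructions.
Total removed = 28 * 1 = 28
Remaining = 81 - 28 = 53

53


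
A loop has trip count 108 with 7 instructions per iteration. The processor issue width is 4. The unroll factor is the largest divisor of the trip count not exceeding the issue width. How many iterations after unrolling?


Largest divisor of 108 <= 4 is 4
New iterations = 108 / 4 = 27

27


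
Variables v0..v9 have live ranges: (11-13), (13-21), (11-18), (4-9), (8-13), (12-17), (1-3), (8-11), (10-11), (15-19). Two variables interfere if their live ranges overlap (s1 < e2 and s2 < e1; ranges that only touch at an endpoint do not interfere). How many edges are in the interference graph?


Check all pairs for overlapping intervals.
Two intervals (s1,e1) and (s2,e2) overlap if s1 < e2 and s2 < e1.
v0 (11-13) vs v1..v9: overlaps v2, v4, v5 -> 3
v1 (13-21) vs v2..v9: overlaps v2, v5, v9 -> 3
v2 (11-18) vs v3..v9: overlaps v4, v5, v9 -> 3
v3 (4-9) vs v4..v9: overlaps v4, v7 -> 2
v4 (8-13) vs v5..v9: overlaps v5, v7, v8 -> 3
v5 (12-17) vs v6..v9: overlaps v9 -> 1
v6 (1-3) vs v7..v9: overlaps none -> 0
v7 (8-11) vs v8..v9: overlaps v8 -> 1
v8 (10-11) vs v9: overlaps none -> 0
Total overlapping pairs = 3 + 3 + 3 + 2 + 3 + 1 + 0 + 1 + 0 = 16

16


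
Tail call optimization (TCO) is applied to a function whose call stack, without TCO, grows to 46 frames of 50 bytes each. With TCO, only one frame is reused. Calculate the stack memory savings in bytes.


Without TCO: 46 * 50 = 2300 bytes
With TCO: reuse 1 frame = 50 bytes
Savings = 2300 - 50 = 2250

2250


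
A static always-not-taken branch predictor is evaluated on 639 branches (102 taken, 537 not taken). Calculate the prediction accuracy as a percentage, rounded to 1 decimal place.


Predictor: always-not-taken
Correct predictions = 537
Accuracy = 537 / 639 * 100 = 84.0%

84.0


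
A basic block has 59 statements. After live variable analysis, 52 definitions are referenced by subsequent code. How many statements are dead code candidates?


Dead code = total statements - live definitions
= 59 - 52 = 7

7


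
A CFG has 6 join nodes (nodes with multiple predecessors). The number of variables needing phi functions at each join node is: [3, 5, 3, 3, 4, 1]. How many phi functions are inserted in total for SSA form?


Total phi functions = sum of phi functions at each join node
= 3 + 5 + 3 + 3 + 4 + 1 = 19

19


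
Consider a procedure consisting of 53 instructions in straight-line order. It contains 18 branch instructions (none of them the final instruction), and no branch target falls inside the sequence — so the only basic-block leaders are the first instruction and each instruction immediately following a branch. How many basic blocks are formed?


With no in-sequence branch targets, the leaders are the first instruction plus the instruction after each branch.
Number of basic blocks = branches + 1
= 18 + 1 = 19

19


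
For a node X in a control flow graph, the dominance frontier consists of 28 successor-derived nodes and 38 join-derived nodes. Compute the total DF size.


DF(X) = direct successor contributions + join point contributions
= 28 + 38 = 66

66


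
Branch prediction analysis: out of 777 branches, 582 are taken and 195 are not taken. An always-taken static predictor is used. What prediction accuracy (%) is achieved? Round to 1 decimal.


Predictor: always-taken
Correct predictions = 582
Accuracy = 582 / 777 * 100 = 74.9%

74.9


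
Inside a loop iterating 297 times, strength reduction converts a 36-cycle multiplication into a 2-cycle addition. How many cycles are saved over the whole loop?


Per-iteration saving = 36 - 2 = 34
Total saved = 297 * 34 = 10098

10098


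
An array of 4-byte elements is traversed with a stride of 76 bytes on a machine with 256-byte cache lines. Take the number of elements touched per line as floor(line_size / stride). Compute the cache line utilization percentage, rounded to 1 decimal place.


Elements per cache line = floor(256 / 76) = 3
Bytes used = 3 * 4 = 12
Utilization = 12 / 256 * 100 = 4.7%

4.7


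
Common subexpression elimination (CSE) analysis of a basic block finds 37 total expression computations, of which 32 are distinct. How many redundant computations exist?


CSE count = total expressions - unique expressions
= 37 - 32 = 5

5


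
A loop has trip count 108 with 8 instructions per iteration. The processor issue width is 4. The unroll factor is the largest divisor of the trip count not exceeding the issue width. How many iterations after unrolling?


Largest divisor of 108 <= 4 is 4
New iterations = 108 / 4 = 27

27


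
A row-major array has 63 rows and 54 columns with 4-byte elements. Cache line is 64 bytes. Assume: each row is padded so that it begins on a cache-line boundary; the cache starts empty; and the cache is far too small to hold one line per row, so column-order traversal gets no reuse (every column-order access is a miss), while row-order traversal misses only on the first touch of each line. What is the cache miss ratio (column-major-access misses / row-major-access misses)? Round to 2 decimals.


Each row occupies 54 * 4 = 216 bytes and starts on a line boundary, so it spans ceil(216 / 64) = 4 cache lines.
Row-major traversal misses (one per line touched): 63 * ceil(54 * 4 / 64) = 252
Column-major traversal misses (no reuse, every access misses): 63 * 54 = 3402
Ratio = 3402 / 252 = 13.5

13.5


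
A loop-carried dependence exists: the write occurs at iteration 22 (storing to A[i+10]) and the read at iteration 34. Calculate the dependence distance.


Distance = read iteration - write iteration
= 34 - 22 = 12

12


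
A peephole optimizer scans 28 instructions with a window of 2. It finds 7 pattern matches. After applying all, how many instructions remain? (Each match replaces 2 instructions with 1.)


Each match removes 1 instructions.
Total removed = 7 * 1 = 7
Remaining = 28 - 7 = 21

21


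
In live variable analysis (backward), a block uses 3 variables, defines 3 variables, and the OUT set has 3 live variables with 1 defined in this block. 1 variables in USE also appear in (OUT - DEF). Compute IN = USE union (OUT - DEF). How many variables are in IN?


OUT - DEF: 3 - 1 = 2
|IN| = |USE| + |OUT - DEF| - |USE ∩ (OUT - DEF)| = 3 + 2 - 1 = 4

4


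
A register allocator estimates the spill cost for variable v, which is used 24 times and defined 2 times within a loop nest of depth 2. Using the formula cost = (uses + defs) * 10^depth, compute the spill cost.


uses + defs = 24 + 2 = 26
10^2 = 100
Spill cost = 26 * 100 = 2600

2600


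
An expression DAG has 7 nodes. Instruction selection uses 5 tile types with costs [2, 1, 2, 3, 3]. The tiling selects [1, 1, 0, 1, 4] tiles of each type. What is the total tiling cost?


Total cost = sum(count_i * cost_i)
= 1*2 + 1*1 + 0*2 + 1*3 + 4*3
= 18

18


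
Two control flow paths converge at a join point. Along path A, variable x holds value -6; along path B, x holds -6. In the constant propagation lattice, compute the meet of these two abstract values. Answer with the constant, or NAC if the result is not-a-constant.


Meet operation: if both paths give the same constant, result is that constant; if they differ, result is NAC (not-a-constant).
Path A: -6, Path B: -6 -> equal
Result: constant -> -6

-6


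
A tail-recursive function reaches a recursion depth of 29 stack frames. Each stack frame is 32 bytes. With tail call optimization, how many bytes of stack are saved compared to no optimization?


Without TCO: 29 * 32 = 928 bytes
With TCO: reuse 1 frame = 32 bytes
Savings = 928 - 32 = 896

896


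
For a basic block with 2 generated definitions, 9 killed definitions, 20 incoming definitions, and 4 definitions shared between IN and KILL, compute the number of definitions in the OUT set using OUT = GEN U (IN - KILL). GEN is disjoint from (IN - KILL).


IN - KILL: 20 - 4 = 16 surviving definitions
OUT = GEN + surviving = 2 + 16 = 18

18


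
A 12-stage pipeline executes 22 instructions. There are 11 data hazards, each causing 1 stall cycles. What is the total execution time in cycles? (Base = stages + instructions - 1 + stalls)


Base cycles = 12 + 22 - 1 = 33
Total stalls = 11 * 1 = 11
Total = 33 + 11 = 44

44


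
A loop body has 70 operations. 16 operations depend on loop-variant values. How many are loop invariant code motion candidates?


Invariant candidates = total - loop-dependent
= 70 - 16 = 54

54


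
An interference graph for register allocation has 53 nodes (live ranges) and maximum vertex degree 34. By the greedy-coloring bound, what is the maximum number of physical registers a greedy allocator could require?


Greedy coloring never needs more than (max_degree + 1) colors: when coloring a vertex, at most max_degree neighbors are already colored.
Upper bound = 34 + 1 = 35

35


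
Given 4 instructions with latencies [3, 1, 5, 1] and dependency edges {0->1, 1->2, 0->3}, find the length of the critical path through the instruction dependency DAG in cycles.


Compute longest path through dependency graph: dist(Ik) = max over predecessors of dist + latency(Ik).
dist(I0) = latency 3 = 3
dist(I1) = dist(I0) + 1 = 3 + 1 = 4
dist(I2) = dist(I1) + 5 = 4 + 5 = 9
dist(I3) = dist(I0) + 1 = 3 + 1 = 4
Critical path = max dist = 9

9


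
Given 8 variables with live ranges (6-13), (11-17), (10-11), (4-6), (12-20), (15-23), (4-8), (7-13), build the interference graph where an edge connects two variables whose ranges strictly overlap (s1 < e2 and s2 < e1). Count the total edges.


Check all pairs for overlapping intervals.
Two intervals (s1,e1) and (s2,e2) overlap if s1 < e2 and s2 < e1.
v0 (6-13) vs v1..v7: overlaps v1, v2, v4, v6, v7 -> 5
v1 (11-17) vs v2..v7: overlaps v4, v5, v7 -> 3
v2 (10-11) vs v3..v7: overlaps v7 -> 1
v3 (4-6) vs v4..v7: overlaps v6 -> 1
v4 (12-20) vs v5..v7: overlaps v5, v7 -> 2
v5 (15-23) vs v6..v7: overlaps none -> 0
v6 (4-8) vs v7: overlaps v7 -> 1
Total overlapping pairs = 5 + 3 + 1 + 1 + 2 + 0 + 1 = 13

13


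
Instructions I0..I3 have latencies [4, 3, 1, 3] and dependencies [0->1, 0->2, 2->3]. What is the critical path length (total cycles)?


Compute longest path through dependency graph: dist(Ik) = max over predecessors of dist + latency(Ik).
dist(I0) = latency 4 = 4
dist(I1) = dist(I0) + 3 = 4 + 3 = 7
dist(I2) = dist(I0) + 1 = 4 + 1 = 5
dist(I3) = dist(I2) + 3 = 5 + 3 = 8
Critical path = max dist = 8

8


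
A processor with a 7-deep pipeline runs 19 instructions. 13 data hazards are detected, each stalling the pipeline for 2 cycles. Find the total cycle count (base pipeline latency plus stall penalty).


Base cycles = 7 + 19 - 1 = 25
Total stalls = 13 * 2 = 26
Total = 25 + 26 = 51

51


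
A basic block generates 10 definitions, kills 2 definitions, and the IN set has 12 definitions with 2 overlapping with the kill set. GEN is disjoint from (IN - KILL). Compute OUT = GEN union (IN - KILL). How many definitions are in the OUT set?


IN - KILL: 12 - 2 = 10 surviving definitions
OUT = GEN + surviving = 10 + 10 = 20

20


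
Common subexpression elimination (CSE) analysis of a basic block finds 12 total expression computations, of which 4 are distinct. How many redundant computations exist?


CSE count = total expressions - unique expressions
= 12 - 4 = 8

8


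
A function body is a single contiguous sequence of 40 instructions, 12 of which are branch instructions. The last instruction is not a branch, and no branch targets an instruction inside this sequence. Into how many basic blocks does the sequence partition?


With no in-sequence branch targets, the leaders are the first instruction plus the instruction after each branch.
Number of basic blocks = branches + 1
= 12 + 1 = 13

13


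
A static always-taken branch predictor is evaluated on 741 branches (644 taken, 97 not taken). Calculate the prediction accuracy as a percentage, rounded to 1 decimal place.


Predictor: always-taken
Correct predictions = 644
Accuracy = 644 / 741 * 100 = 86.9%

86.9


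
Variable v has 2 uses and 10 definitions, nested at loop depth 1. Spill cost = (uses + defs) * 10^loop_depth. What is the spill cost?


uses + defs = 2 + 10 = 12
10^1 = 10
Spill cost = 12 * 10 = 120

120


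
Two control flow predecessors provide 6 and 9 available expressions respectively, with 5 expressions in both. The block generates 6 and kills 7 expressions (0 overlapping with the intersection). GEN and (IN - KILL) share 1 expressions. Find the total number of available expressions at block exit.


IN = intersection of predecessors = 5
IN - KILL = 5 - 0 = 5
|OUT| = |GEN| + |IN - KILL| - |GEN ∩ (IN - KILL)| = 6 + 5 - 1 = 10

10


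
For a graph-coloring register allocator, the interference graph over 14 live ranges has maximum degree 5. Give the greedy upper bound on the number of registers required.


Greedy coloring never needs more than (max_degree + 1) colors: when coloring a vertex, at most max_degree neighbors are already colored.
Upper bound = 5 + 1 = 6

6


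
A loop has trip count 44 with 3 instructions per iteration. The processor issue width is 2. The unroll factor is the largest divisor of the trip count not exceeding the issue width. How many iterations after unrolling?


Largest divisor of 44 <= 2 is 2
New iterations = 44 / 2 = 22

22


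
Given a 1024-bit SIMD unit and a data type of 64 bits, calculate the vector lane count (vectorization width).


Width = SIMD bits / data type bits
= 1024 / 64 = 16

16


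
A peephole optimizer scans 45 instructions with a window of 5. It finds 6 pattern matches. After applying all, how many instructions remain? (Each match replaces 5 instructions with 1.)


Each match removes 4 instructions.
Total removed = 6 * 4 = 24
Remaining = 45 - 24 = 21

21


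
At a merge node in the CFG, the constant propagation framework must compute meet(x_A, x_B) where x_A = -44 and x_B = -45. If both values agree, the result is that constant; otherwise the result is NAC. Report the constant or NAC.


Meet operation: if both paths give the same constant, result is that constant; if they differ, result is NAC (not-a-constant).
Path A: -44, Path B: -45 -> differ
Result: not-a-constant -> NAC

NAC


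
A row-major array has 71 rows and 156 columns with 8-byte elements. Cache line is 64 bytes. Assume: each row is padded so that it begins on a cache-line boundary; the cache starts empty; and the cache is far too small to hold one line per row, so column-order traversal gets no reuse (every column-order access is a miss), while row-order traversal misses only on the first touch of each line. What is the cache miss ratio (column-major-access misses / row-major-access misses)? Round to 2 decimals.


Each row occupies 156 * 8 = 1248 bytes and starts on a line boundary, so it spans ceil(1248 / 64) = 20 cache lines.
Row-major traversal misses (one per line touched): 71 * ceil(156 * 8 / 64) = 1420
Column-major traversal misses (no reuse, every access misses): 71 * 156 = 11076
Ratio = 11076 / 1420 = 7.8

7.8


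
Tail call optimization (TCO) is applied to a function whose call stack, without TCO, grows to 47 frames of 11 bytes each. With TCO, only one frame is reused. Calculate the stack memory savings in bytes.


Without TCO: 47 * 11 = 517 bytes
With TCO: reuse 1 frame = 11 bytes
Savings = 517 - 11 = 506

506


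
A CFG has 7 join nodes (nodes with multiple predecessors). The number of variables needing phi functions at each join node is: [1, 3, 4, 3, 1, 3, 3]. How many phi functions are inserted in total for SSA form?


Total phi functions = sum of phi functions at each join node
= 1 + 3 + 4 + 3 + 1 + 3 + 3 = 18

18


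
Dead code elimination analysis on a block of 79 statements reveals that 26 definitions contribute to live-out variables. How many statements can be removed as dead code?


Dead code = total statements - live definitions
= 79 - 26 = 53

53


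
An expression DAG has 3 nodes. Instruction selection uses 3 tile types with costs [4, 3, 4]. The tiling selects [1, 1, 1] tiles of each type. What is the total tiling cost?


Total cost = sum(count_i * cost_i)
= 1*4 + 1*3 + 1*4
= 11

11


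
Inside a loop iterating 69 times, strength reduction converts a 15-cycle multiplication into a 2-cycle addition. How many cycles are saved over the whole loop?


Per-iteration saving = 15 - 2 = 13
Total saved = 69 * 13 = 897

897


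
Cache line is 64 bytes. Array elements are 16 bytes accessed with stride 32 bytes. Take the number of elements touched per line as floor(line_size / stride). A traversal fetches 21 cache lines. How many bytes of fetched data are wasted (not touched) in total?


Elements per line = floor(64 / 32) = 2
Bytes used per line = 2 * 16 = 32
Wasted per line = 64 - 32 = 32
Total wasted = 32 * 21 = 672

672


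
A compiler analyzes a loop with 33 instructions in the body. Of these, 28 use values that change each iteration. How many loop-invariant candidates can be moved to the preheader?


Invariant candidates = total - loop-dependent
= 33 - 28 = 5

5


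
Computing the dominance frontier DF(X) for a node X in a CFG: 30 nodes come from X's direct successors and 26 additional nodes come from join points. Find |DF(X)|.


DF(X) = direct successor contributions + join point contributions
= 30 + 26 = 56

56


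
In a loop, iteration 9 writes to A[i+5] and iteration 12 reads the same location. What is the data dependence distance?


Distance = read iteration - write iteration
= 12 - 9 = 3

3


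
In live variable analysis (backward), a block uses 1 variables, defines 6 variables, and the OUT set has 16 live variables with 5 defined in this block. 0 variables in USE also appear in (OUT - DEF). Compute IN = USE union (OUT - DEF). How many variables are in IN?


OUT - DEF: 16 - 5 = 11
|IN| = |USE| + |OUT - DEF| - |USE ∩ (OUT - DEF)| = 1 + 11 - 0 = 12

12


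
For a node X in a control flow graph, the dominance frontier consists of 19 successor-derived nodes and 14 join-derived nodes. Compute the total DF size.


DF(X) = direct successor contributions + join point contributions
= 19 + 14 = 33

33


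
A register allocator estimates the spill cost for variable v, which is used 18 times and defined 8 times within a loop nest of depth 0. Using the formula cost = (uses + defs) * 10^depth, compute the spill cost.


uses + defs = 18 + 8 = 26
10^0 = 1
Spill cost = 26 * 1 = 26

26


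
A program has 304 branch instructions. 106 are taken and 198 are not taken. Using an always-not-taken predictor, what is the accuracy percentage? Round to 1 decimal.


Predictor: always-not-taken
Correct predictions = 198
Accuracy = 198 / 304 * 100 = 65.1%

65.1


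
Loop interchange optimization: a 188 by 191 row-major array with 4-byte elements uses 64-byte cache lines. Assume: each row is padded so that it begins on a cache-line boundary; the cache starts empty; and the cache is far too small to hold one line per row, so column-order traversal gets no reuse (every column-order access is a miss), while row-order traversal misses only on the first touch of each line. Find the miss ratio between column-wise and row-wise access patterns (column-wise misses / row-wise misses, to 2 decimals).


Each row occupies 191 * 4 = 764 bytes and starts on a line boundary, so it spans ceil(764 / 64) = 12 cache lines.
Row-major traversal misses (one per line touched): 188 * ceil(191 * 4 / 64) = 2256
Column-major traversal misses (no reuse, every access misses): 188 * 191 = 35908
Ratio = 35908 / 2256 = 15.92

15.92


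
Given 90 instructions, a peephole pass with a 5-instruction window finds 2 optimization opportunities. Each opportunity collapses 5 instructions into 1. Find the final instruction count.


Each match removes 4 instructions.
Total removed = 2 * 4 = 8
Remaining = 90 - 8 = 82

82


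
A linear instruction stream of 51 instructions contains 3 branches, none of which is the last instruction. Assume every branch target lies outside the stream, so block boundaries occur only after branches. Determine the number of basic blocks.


With no in-sequence branch targets, the leaders are the first instruction plus the instruction after each branch.
Number of basic blocks = branches + 1
= 3 + 1 = 4

4


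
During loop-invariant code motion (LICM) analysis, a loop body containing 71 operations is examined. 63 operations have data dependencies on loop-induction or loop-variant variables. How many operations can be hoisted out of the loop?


Invariant candidates = total - loop-dependent
= 71 - 63 = 8

8


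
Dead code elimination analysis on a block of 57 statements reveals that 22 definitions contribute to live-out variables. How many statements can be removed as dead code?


Dead code = total statements - live definitions
= 57 - 22 = 35

35


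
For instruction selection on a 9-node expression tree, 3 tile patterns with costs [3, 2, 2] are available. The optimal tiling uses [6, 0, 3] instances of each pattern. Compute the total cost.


Total cost = sum(count_i * cost_i)
= 6*3 + 0*2 + 3*2
= 24

24


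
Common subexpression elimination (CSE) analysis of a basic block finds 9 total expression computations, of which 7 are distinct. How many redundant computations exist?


CSE count = total expressions - unique expressions
= 9 - 7 = 2

2


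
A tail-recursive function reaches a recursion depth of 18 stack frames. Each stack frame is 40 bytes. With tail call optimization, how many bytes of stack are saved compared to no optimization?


Without TCO: 18 * 40 = 720 bytes
With TCO: reuse 1 frame = 40 bytes
Savings = 720 - 40 = 680

680


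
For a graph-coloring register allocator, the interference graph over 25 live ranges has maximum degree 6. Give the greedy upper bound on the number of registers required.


Greedy coloring never needs more than (max_degree + 1) colors: when coloring a vertex, at most max_degree neighbors are already colored.
Upper bound = 6 + 1 = 7

7


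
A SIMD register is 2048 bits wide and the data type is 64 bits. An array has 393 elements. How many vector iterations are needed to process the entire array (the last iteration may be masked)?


Width = 2048 / 64 = 32 elements per vector op
Iterations = ceil(393 / 32) = 13

13


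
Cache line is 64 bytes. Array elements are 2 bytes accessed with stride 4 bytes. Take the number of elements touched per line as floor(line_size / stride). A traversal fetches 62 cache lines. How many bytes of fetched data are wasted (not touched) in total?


Elements per line = floor(64 / 4) = 16
Bytes used per line = 16 * 2 = 32
Wasted per line = 64 - 32 = 32
Total wasted = 32 * 62 = 1984

1984


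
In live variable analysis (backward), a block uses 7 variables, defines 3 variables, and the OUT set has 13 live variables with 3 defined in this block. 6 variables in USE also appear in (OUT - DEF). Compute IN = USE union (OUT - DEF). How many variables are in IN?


OUT - DEF: 13 - 3 = 10
|IN| = |USE| + |OUT - DEF| - |USE ∩ (OUT - DEF)| = 7 + 10 - 6 = 11

11


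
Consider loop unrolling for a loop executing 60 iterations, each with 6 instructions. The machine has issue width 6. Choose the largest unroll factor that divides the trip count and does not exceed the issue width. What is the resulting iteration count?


Largest divisor of 60 <= 6 is 6
New iterations = 60 / 6 = 10

10


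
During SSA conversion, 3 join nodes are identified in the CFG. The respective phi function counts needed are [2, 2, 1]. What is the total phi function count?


Total phi functions = sum of phi functions at each join node
= 2 + 2 + 1 = 5

5


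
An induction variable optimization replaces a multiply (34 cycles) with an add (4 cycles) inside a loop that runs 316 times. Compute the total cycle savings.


Per-iteration saving = 34 - 4 = 30
Total saved = 316 * 30 = 9480

9480


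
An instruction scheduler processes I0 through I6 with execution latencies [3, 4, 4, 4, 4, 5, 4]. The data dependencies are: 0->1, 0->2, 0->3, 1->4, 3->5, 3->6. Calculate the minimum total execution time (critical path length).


Compute longest path through dependency graph: dist(Ik) = max over predecessors of dist + latency(Ik).
dist(I0) = latency 3 = 3
dist(I1) = dist(I0) + 4 = 3 + 4 = 7
dist(I2) = dist(I0) + 4 = 3 + 4 = 7
dist(I3) = dist(I0) + 4 = 3 + 4 = 7
dist(I4) = dist(I1) + 4 = 7 + 4 = 11
dist(I5) = dist(I3) + 5 = 7 + 5 = 12
dist(I6) = dist(I3) + 4 = 7 + 4 = 11
Critical path = max dist = 12

12


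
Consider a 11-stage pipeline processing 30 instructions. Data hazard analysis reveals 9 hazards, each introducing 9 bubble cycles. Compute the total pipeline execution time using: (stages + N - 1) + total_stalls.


Base cycles = 11 + 30 - 1 = 40
Total stalls = 9 * 9 = 81
Total = 40 + 81 = 121

121


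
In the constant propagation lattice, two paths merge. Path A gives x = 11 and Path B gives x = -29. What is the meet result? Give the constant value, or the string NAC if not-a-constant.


Meet operation: if both paths give the same constant, result is that constant; if they differ, result is NAC (not-a-constant).
Path A: 11, Path B: -29 -> differ
Result: not-a-constant -> NAC

NAC


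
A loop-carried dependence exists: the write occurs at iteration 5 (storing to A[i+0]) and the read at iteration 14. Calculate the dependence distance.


Distance = read iteration - write iteration
= 14 - 5 = 9

9


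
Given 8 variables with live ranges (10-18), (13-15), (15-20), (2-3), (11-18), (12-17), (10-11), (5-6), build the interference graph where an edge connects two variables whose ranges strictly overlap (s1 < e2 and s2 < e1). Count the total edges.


Check all pairs for overlapping intervals.
Two intervals (s1,e1) and (s2,e2) overlap if s1 < e2 and s2 < e1.
v0 (10-18) vs v1..v7: overlaps v1, v2, v4, v5, v6 -> 5
v1 (13-15) vs v2..v7: overlaps v4, v5 -> 2
v2 (15-20) vs v3..v7: overlaps v4, v5 -> 2
v3 (2-3) vs v4..v7: overlaps none -> 0
v4 (11-18) vs v5..v7: overlaps v5 -> 1
v5 (12-17) vs v6..v7: overlaps none -> 0
v6 (10-11) vs v7: overlaps none -> 0
Total overlapping pairs = 5 + 2 + 2 + 0 + 1 + 0 + 0 = 10

10


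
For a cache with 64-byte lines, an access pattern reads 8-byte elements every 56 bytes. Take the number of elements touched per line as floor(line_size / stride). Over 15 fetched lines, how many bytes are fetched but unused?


Elements per line = floor(64 / 56) = 1
Bytes used per line = 1 * 8 = 8
Wasted per line = 64 - 8 = 56
Total wasted = 56 * 15 = 840

840
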